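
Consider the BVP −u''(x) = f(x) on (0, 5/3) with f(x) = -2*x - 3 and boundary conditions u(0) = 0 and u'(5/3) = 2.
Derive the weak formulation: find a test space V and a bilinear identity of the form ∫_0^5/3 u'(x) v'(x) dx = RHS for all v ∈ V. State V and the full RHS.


V = {v ∈ H^1(0, 5/3) : v(0) = 0} (test functions vanish at x = 0 where u is specified); weak form: ∫_0^5/3 u'v' dx = ∫_0^5/3 (-2*x - 3) v dx + 2·v(5/3) for all v ∈ V.

Multiply both sides by a test function v and integrate from 0 to 5/3:
  ∫_0^5/3 −u''(x) v(x) dx = ∫_0^5/3 f(x) v(x) dx.
Integrate the LHS by parts once:
  ∫_0^5/3 −u'' v dx = −[u'(x) v(x)]_0^5/3 + ∫_0^5/3 u'(x) v'(x) dx.
Thus ∫_0^5/3 u'(x) v'(x) dx = ∫_0^5/3 f(x) v(x) dx + [u'(x) v(x)]_0^5/3.
Choose V so that boundary terms are either known or forced to vanish.
Mixed BC: u(0) = 0 (Dirichlet) and u'(5/3) = 2 (Neumann). Define V = {v ∈ H^1(0, 5/3) : v(0) = 0}. Then [u' v]_0^5/3 = u'(5/3)·v(5/3) − u'(0)·0 = 2·v(5/3).
Weak formulation: find u (satisfying any essential BC) such that ∫_0^5/3 u'(x) v'(x) dx = ∫_0^5/3 f v dx + 2·v(5/3) for all v ∈ V (Dirichlet at 0 absorbed into V; Neumann datum at x = 5/3 contributes the boundary term).
Substituting f(x) = -2*x - 3, the right-hand side is ∫_0^5/3 (-2*x - 3) v dx + 2·v(5/3).


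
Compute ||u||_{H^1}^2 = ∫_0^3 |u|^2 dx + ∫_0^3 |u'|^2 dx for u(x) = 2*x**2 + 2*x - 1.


||u||_{H^1}^2 = 2847/5

The H^1 norm (squared) on an interval (0, L) is
  ||u||_{H^1}^2 = ∫_0^L u(x)^2 dx + ∫_0^L u'(x)^2 dx.
Compute u'(x) = 4*x + 2.
Then u(x)^2 = 4*x**4 + 8*x**3 - 4*x + 1 and u'(x)^2 = 16*x**2 + 16*x + 4.
Integrate each monomial from 0 to 3 using ∫_0^3 c·x^n dx = c·3^(n+1)/(n+1):
  ∫_0^3 u(x)^2 dx = ∫_0^3 (4*x^4 + 8*x^3 - 4*x + 1) dx. Term by term:
    ∫_0^3 4*x^4 dx = 972/5;  ∫_0^3 8*x^3 dx = 162;  ∫_0^3 -4*x dx = -18;
    ∫_0^3 1 dx = 3.
  Sum: 972/5 + 162 − 18 + 3 = 1707/5.
  ∫_0^3 u'(x)^2 dx = ∫_0^3 (16*x^2 + 16*x + 4) dx. Term by term:
    ∫_0^3 16*x^2 dx = 144;  ∫_0^3 16*x dx = 72;  ∫_0^3 4 dx = 12.
  Sum: 144 + 72 + 12 = 228.
Adding: ||u||_{H^1}^2 = 1707/5 + 228 = 2847/5.


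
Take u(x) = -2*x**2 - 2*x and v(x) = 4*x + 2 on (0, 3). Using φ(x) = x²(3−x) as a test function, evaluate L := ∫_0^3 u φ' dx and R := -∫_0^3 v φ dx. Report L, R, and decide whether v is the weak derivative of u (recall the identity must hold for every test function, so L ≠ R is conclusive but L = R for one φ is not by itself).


LHS = 621/10, RHS = -621/10. No, v is not the weak derivative of u.

u(x) = -2*x**2 - 2*x, classical derivative u'(x) = -4*x - 2.
φ(x) = x²(3−x), so φ'(x) = 3*x*(2 - x).
Note φ(0) = φ(3) = 0, so the boundary term u·φ vanishes.
LHS = ∫_0^3 u(x) φ'(x) dx = ∫_0^3 (6*x^4 - 6*x^3 - 12*x^2) dx. Term by term:
  ∫_0^3 6*x^4 dx = 1458/5;  ∫_0^3 -6*x^3 dx = -243/2;  ∫_0^3 -12*x^2 dx = -108.
Sum: 1458/5 − 243/2 − 108 = 621/10.
So LHS = 621/10.
∫_0^3 v(x) φ(x) dx = ∫_0^3 (-4*x^4 + 10*x^3 + 6*x^2) dx. Term by term:
  ∫_0^3 -4*x^4 dx = -972/5;  ∫_0^3 10*x^3 dx = 405/2;  ∫_0^3 6*x^2 dx = 54.
Sum: -972/5 + 405/2 + 54 = 621/10.
So RHS = -∫_0^3 v(x) φ(x) dx = -621/10.
LHS − RHS = 621/5 ≠ 0, so the identity fails.
(For a valid weak derivative the identity must hold for EVERY test function, in particular this one. The failure shows v is NOT the weak derivative of u.)
Correct weak derivative would be u'(x) = -4*x - 2.


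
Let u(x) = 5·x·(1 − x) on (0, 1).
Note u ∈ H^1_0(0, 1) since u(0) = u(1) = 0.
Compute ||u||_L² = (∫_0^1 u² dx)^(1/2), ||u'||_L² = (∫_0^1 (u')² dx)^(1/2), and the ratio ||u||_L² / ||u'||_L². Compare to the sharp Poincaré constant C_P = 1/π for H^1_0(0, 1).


||u||_L² / ||u'||_L² = sqrt(10)/10 < C_P = 1/π.

u(x) = 5·x·(1 − x), so u'(x) = 5 - 10*x.
u(x) = 5·x·(1 − x) vanishes at x = 0 and x = 1, so u ∈ H^1_0(0, 1). Differentiate via the product rule and integrate the resulting polynomials term by term.
  ∫_0^1 u² dx = ∫_0^1 (25*x^4 - 50*x^3 + 25*x^2) dx. Term by term:
    ∫_0^1 25*x^4 dx = 5;  ∫_0^1 -50*x^3 dx = -25/2;  ∫_0^1 25*x^2 dx = 25/3.
  Sum: 5 − 25/2 + 25/3 = 5/6.
  ∫_0^1 (u')² dx = ∫_0^1 (100*x^2 - 100*x + 25) dx. Term by term:
    ∫_0^1 100*x^2 dx = 100/3;  ∫_0^1 -100*x dx = -50;  ∫_0^1 25 dx = 25.
  Sum: 100/3 − 50 + 25 = 25/3.
∫_0^1 u² dx = 5/6, so ||u||_L² = sqrt(30)/6.
∫_0^1 (u')² dx = 25/3, so ||u'||_L² = 5*sqrt(3)/3.
Ratio ||u||_L² / ||u'||_L² = sqrt(10)/10.
Sharp Poincaré constant on H^1_0(0, 1) is C_P = L/π = 1/π, achieved by sin(π·x).
A polynomial bump cannot attain the sharp Poincaré constant (only the first sine eigenfunction does), so the ratio is strictly less than C_P, consistent with ||u||_L² ≤ C_P ||u'||_L².


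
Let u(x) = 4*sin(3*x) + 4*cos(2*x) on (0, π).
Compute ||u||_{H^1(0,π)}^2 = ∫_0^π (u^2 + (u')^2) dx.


||u||_{H^1(0,π)}^2 = 192 + 120*π

u'(x) = -8*sin(2*x) + 12*cos(3*x).
Expand u² and (u')² and integrate term by term on (0, π), using: for integers n ≥ 1, ∫_0^π sin²(nx) dx = ∫_0^π cos²(nx) dx = π/2; for n ≠ n', ∫_0^π sin(nx)sin(n'x) dx = ∫_0^π cos(nx)cos(n'x) dx = 0; and by product-to-sum, ∫_0^π sin(nx)cos(n'x) dx = ½∫_0^π [sin((n+n')x) + sin((n−n')x)] dx, which is 0 when n+n' is even and 2n/(n²−n'²) when n+n' is odd (it need not vanish on (0, π)).
  u² squared terms: (4)²·∫cos(2x)² dx = 16·π/2 = 8*π;  (4)²·∫sin(3x)² dx = 16·π/2 = 8*π.
  u² cross terms: 2·(4)·(4)·∫cos(2x)·sin(3x) dx = 32·(6/5) = 192/5.
  So ∫_0^π u² dx = 8*π + 8*π + 192/5 = 192/5 + 16*π.
  (u')² squared terms: (-8)²·∫sin(2x)² dx = 64·π/2 = 32*π;  (12)²·∫cos(3x)² dx = 144·π/2 = 72*π.
  (u')² cross terms: 2·(-8)·(12)·∫sin(2x)·cos(3x) dx = -192·(-4/5) = 768/5.
  So ∫_0^π (u')² dx = 32*π + 72*π + 768/5 = 768/5 + 104*π.
||u||_{H^1}^2 = (192/5 + 16*π) + (768/5 + 104*π) = 192 + 120*π.


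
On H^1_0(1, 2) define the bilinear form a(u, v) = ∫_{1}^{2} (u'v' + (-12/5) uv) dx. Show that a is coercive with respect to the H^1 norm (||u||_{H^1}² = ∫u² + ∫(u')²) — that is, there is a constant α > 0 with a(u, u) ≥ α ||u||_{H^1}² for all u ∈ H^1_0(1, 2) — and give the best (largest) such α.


α = (-12/5 + π^2)/(1 + π^2)

Coercivity of a(·,·) on H^1_0(1, 2) means a(u, u) ≥ α ||u||_{H^1}² for every u ∈ H^1_0.
The interval has length L = 1, and Poincaré/coercivity depend only on L. Here a(u, u) = ∫(u')² + (-12/5)·∫u².
Here c = -12/5 < 0 with |c| < (π/L)² = π^2, so coercivity still holds. The condition a(u,u) ≥ α||u||_{H^1}² reads (1−α)∫(u')² ≥ (α−c)∫u². Any admissible α is ≤ 1 (rapidly oscillating u have ∫u²/∫(u')² → 0), and α = 1 would force 0 ≥ (1−c)∫u², impossible since c < 1; so 1−α > 0. By the sharp Poincaré inequality on H^1_0 of an interval of length L, ∫(u')² ≥ (π/L)²∫u² with equality for the first sine mode sin(π(x−x₀)/L) (x₀ the left endpoint), so the inequality holds for all u iff (1−α)(π/L)² ≥ α − c, i.e. α ≤ ((π/L)² + c)/((π/L)² + 1) = (1 + c(L/π)²)/(1 + (L/π)²). (Direct route, valid since c ≤ 0: Poincaré gives c∫u² ≥ c(L/π)²∫(u')², so a(u,u) ≥ (1 + c(L/π)²)∫(u')², while ||u||_{H^1}² ≤ (1 + (L/π)²)∫(u')²; dividing yields the same α.) With (π/L)² = π^2 and c = -12/5, the largest admissible constant is α = ((π/L)² + c)/((π/L)² + 1).
Simplifying, α = (-12/5 + π^2)/(1 + π^2).


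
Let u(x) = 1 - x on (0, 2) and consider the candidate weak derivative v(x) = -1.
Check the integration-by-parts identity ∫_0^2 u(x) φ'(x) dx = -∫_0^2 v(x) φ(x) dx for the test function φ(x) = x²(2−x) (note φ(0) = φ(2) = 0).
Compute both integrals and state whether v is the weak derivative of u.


LHS = 4/3, RHS = 4/3. Yes, v = u' weakly.

u(x) = 1 - x, classical derivative u'(x) = -1.
φ(x) = x²(2−x), so φ'(x) = x*(4 - 3*x).
Note φ(0) = φ(2) = 0, so the boundary term u·φ vanishes.
LHS = ∫_0^2 u(x) φ'(x) dx = ∫_0^2 (3*x^3 - 7*x^2 + 4*x) dx. Term by term:
  ∫_0^2 3*x^3 dx = 12;  ∫_0^2 -7*x^2 dx = -56/3;  ∫_0^2 4*x dx = 8.
Sum: 12 − 56/3 + 8 = 4/3.
So LHS = 4/3.
∫_0^2 v(x) φ(x) dx = ∫_0^2 (x^3 - 2*x^2) dx. Term by term:
  ∫_0^2 x^3 dx = 4;  ∫_0^2 -2*x^2 dx = -16/3.
Sum: 4 − 16/3 = -4/3.
So RHS = -∫_0^2 v(x) φ(x) dx = 4/3.
LHS = RHS, so the identity holds for this test φ.
Moreover u is smooth here and v(x) = u'(x) = -1 pointwise, so the identity holds for every test function. Hence v is the weak derivative of u.


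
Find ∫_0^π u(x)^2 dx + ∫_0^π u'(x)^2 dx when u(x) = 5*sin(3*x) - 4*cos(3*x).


||u||_{H^1(0,π)}^2 = 205*π

u'(x) = 12*sin(3*x) + 15*cos(3*x).
Expand u² and (u')² and integrate term by term on (0, π), using: for integers n ≥ 1, ∫_0^π sin²(nx) dx = ∫_0^π cos²(nx) dx = π/2; for n ≠ n', ∫_0^π sin(nx)sin(n'x) dx = ∫_0^π cos(nx)cos(n'x) dx = 0; and by product-to-sum, ∫_0^π sin(nx)cos(n'x) dx = ½∫_0^π [sin((n+n')x) + sin((n−n')x)] dx, which is 0 when n+n' is even and 2n/(n²−n'²) when n+n' is odd (it need not vanish on (0, π)).
  u² squared terms: (-4)²·∫cos(3x)² dx = 16·π/2 = 8*π;  (5)²·∫sin(3x)² dx = 25·π/2 = 25*π/2.
  u² cross terms: 2·(-4)·(5)·∫cos(3x)·sin(3x) dx = -40·(0) = 0.
  So ∫_0^π u² dx = 8*π + 25*π/2 + 0 = 41*π/2.
  (u')² squared terms: (12)²·∫sin(3x)² dx = 144·π/2 = 72*π;  (15)²·∫cos(3x)² dx = 225·π/2 = 225*π/2.
  (u')² cross terms: 2·(12)·(15)·∫sin(3x)·cos(3x) dx = 360·(0) = 0.
  So ∫_0^π (u')² dx = 72*π + 225*π/2 + 0 = 369*π/2.
||u||_{H^1}^2 = (41*π/2) + (369*π/2) = 205*π.


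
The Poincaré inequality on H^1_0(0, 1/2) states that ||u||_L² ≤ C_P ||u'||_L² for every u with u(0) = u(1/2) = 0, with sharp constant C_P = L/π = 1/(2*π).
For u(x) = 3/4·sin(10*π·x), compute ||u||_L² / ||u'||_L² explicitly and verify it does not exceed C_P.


||u||_L² / ||u'||_L² = 1/(10*π) < C_P = 1/(2*π).

u(x) = 3/4·sin(10*π·x), so u'(x) = 15*π*cos(10*π*x)/2.
Writing u(x) = A·sin(kπx/L) with A = 3/4 and k = 5, use ∫_0^L sin²(kπx/L) dx = L/2 and ∫_0^L cos²(kπx/L) dx = L/2.
u² = 9/16·sin²(10*π·x) and (u')² = 225*π^2/4·cos²(10*π·x), and each of sin², cos² integrates to L/2 = 1/4 over (0, 1/2).
∫_0^1/2 u² dx = 9/64, so ||u||_L² = 3/8.
∫_0^1/2 (u')² dx = 225*π^2/16, so ||u'||_L² = 15*π/4.
Ratio ||u||_L² / ||u'||_L² = 1/(10*π).
Sharp Poincaré constant on H^1_0(0, 1/2) is C_P = L/π = 1/(2*π), achieved by sin(2*π·x).
This is the k = 5 harmonic; the ratio L/(kπ) is strictly less than C_P = L/π, consistent with the sharp inequality ||u||_L² ≤ C_P ||u'||_L².


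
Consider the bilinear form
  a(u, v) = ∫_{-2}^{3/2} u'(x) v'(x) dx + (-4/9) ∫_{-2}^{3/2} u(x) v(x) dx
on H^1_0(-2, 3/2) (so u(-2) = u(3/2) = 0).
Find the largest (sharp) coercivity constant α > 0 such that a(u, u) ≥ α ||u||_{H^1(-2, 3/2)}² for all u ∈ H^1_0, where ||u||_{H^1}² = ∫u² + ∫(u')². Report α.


α = 4*(-49 + 9*π^2)/(9*(4*π^2 + 49))

Coercivity of a(·,·) on H^1_0(-2, 3/2) means a(u, u) ≥ α ||u||_{H^1}² for every u ∈ H^1_0.
The interval has length L = 7/2, and Poincaré/coercivity depend only on L. Here a(u, u) = ∫(u')² + (-4/9)·∫u².
Here c = -4/9 < 0 with |c| < (π/L)² = 4*π^2/49, so coercivity still holds. The condition a(u,u) ≥ α||u||_{H^1}² reads (1−α)∫(u')² ≥ (α−c)∫u². Any admissible α is ≤ 1 (rapidly oscillating u have ∫u²/∫(u')² → 0), and α = 1 would force 0 ≥ (1−c)∫u², impossible since c < 1; so 1−α > 0. By the sharp Poincaré inequality on H^1_0 of an interval of length L, ∫(u')² ≥ (π/L)²∫u² with equality for the first sine mode sin(π(x−x₀)/L) (x₀ the left endpoint), so the inequality holds for all u iff (1−α)(π/L)² ≥ α − c, i.e. α ≤ ((π/L)² + c)/((π/L)² + 1) = (1 + c(L/π)²)/(1 + (L/π)²). (Direct route, valid since c ≤ 0: Poincaré gives c∫u² ≥ c(L/π)²∫(u')², so a(u,u) ≥ (1 + c(L/π)²)∫(u')², while ||u||_{H^1}² ≤ (1 + (L/π)²)∫(u')²; dividing yields the same α.) With (π/L)² = 4*π^2/49 and c = -4/9, the largest admissible constant is α = ((π/L)² + c)/((π/L)² + 1).
Simplifying, α = 4*(-49 + 9*π^2)/(9*(4*π^2 + 49)).


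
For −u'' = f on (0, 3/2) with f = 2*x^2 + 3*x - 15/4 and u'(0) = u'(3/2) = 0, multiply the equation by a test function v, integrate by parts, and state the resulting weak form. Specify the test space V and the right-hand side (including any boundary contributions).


V = H^1(0, 3/2) (no boundary constraint on v; u is determined up to an additive constant); weak form: ∫_0^3/2 u'v' dx = ∫_0^3/2 (2*x^2 + 3*x - 15/4) v dx for all v ∈ V.

Multiply both sides by a test function v and integrate from 0 to 3/2:
  ∫_0^3/2 −u''(x) v(x) dx = ∫_0^3/2 f(x) v(x) dx.
Integrate the LHS by parts once:
  ∫_0^3/2 −u'' v dx = −[u'(x) v(x)]_0^3/2 + ∫_0^3/2 u'(x) v'(x) dx.
Thus ∫_0^3/2 u'(x) v'(x) dx = ∫_0^3/2 f(x) v(x) dx + [u'(x) v(x)]_0^3/2.
Choose V so that boundary terms are either known or forced to vanish.
u has homogeneous Neumann: u'(0) = u'(3/2) = 0. So [u' v]_0^3/2 = 0·v(3/2) − 0·v(0) = 0 for any v; take V = H^1(0, 3/2).
Weak formulation: find u (satisfying any essential BC) such that ∫_0^3/2 u'(x) v'(x) dx = ∫_0^3/2 f v dx for all v ∈ V (homogeneous Neumann, so boundary terms vanish).
Substituting f(x) = 2*x^2 + 3*x - 15/4, the right-hand side is ∫_0^3/2 (2*x^2 + 3*x - 15/4) v dx.
Compatibility check (pure Neumann): taking v ≡ 1 ∈ V gives 0 = ∫_0^3/2 f dx + (0) − (0), i.e. ∫_0^3/2 f dx must equal u'(0) − u'(3/2) = 0. Indeed ∫_0^3/2 (2*x^2 + 3*x - 15/4) dx = 0, so the data are compatible. The solution is then unique only up to an additive constant (fix it e.g. by requiring ∫_0^3/2 u dx = 0).


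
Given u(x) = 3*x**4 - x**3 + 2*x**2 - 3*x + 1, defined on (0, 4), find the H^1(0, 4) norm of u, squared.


||u||_{H^1}^2 = 18719208/35

The H^1 norm (squared) on an interval (0, L) is
  ||u||_{H^1}^2 = ∫_0^L u(x)^2 dx + ∫_0^L u'(x)^2 dx.
Compute u'(x) = 12*x**3 - 3*x**2 + 4*x - 3.
Then u(x)^2 = 9*x**8 - 6*x**7 + 13*x**6 - 22*x**5 + 16*x**4 - 14*x**3 + 13*x**2 - 6*x + 1 and u'(x)^2 = 144*x**6 - 72*x**5 + 105*x**4 - 96*x**3 + 34*x**2 - 24*x + 9.
Integrate each monomial from 0 to 4 using ∫_0^4 c·x^n dx = c·4^(n+1)/(n+1):
  ∫_0^4 u(x)^2 dx = ∫_0^4 (9*x^8 - 6*x^7 + 13*x^6 - 22*x^5 + 16*x^4 - 14*x^3 + 13*x^2 - 6*x + 1) dx. Term by term:
    ∫_0^4 9*x^8 dx = 262144;  ∫_0^4 -6*x^7 dx = -49152;  ∫_0^4 13*x^6 dx = 212992/7;
    ∫_0^4 -22*x^5 dx = -45056/3;  ∫_0^4 16*x^4 dx = 16384/5;  ∫_0^4 -14*x^3 dx = -896;
    ∫_0^4 13*x^2 dx = 832/3;  ∫_0^4 -6*x dx = -48;  ∫_0^4 1 dx = 4.
  Sum: 262144 − 49152 + 212992/7 − 45056/3 + 16384/5 − 896 + 832/3 − 48 + 4 = 24256564/105.
  ∫_0^4 u'(x)^2 dx = ∫_0^4 (144*x^6 - 72*x^5 + 105*x^4 - 96*x^3 + 34*x^2 - 24*x + 9) dx. Term by term:
    ∫_0^4 144*x^6 dx = 2359296/7;  ∫_0^4 -72*x^5 dx = -49152;  ∫_0^4 105*x^4 dx = 21504;
    ∫_0^4 -96*x^3 dx = -6144;  ∫_0^4 34*x^2 dx = 2176/3;  ∫_0^4 -24*x dx = -192;
    ∫_0^4 9 dx = 36.
  Sum: 2359296/7 − 49152 + 21504 − 6144 + 2176/3 − 192 + 36 = 6380212/21.
Adding: ||u||_{H^1}^2 = 24256564/105 + 6380212/21 = 18719208/35.


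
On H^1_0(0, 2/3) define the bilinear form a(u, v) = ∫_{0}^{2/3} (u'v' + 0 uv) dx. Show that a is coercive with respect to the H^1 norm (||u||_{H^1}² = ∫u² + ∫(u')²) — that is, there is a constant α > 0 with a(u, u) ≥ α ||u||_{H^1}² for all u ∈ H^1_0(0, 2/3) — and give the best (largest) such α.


α = 9*π^2/(4 + 9*π^2)

Coercivity of a(·,·) on H^1_0(0, 2/3) means a(u, u) ≥ α ||u||_{H^1}² for every u ∈ H^1_0.
The interval has length L = 2/3, and Poincaré/coercivity depend only on L. Here a(u, u) = ∫(u')² + (0)·∫u².
Here c = 0, so a(u,u) = ∫(u')² alone. The condition a(u,u) ≥ α||u||_{H^1}² reads (1−α)∫(u')² ≥ (α−c)∫u². Any admissible α is ≤ 1 (rapidly oscillating u have ∫u²/∫(u')² → 0), and α = 1 would force 0 ≥ (1−c)∫u², impossible since c < 1; so 1−α > 0. By the sharp Poincaré inequality on H^1_0 of an interval of length L, ∫(u')² ≥ (π/L)²∫u² with equality for the first sine mode sin(π(x−x₀)/L) (x₀ the left endpoint), so the inequality holds for all u iff (1−α)(π/L)² ≥ α − c, i.e. α ≤ ((π/L)² + c)/((π/L)² + 1) = (1 + c(L/π)²)/(1 + (L/π)²). (Direct route, valid since c ≤ 0: Poincaré gives c∫u² ≥ c(L/π)²∫(u')², so a(u,u) ≥ (1 + c(L/π)²)∫(u')², while ||u||_{H^1}² ≤ (1 + (L/π)²)∫(u')²; dividing yields the same α.) With (π/L)² = 9*π^2/4 and c = 0, the largest admissible constant is α = ((π/L)² + c)/((π/L)² + 1).
Simplifying, α = 9*π^2/(4 + 9*π^2).


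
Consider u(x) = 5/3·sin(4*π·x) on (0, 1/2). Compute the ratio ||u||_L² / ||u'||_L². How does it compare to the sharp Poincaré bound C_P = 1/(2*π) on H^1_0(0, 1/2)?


||u||_L² / ||u'||_L² = 1/(4*π) < C_P = 1/(2*π).

u(x) = 5/3·sin(4*π·x), so u'(x) = 20*π*cos(4*π*x)/3.
Writing u(x) = A·sin(kπx/L) with A = 5/3 and k = 2, use ∫_0^L sin²(kπx/L) dx = L/2 and ∫_0^L cos²(kπx/L) dx = L/2.
u² = 25/9·sin²(4*π·x) and (u')² = 400*π^2/9·cos²(4*π·x), and each of sin², cos² integrates to L/2 = 1/4 over (0, 1/2).
∫_0^1/2 u² dx = 25/36, so ||u||_L² = 5/6.
∫_0^1/2 (u')² dx = 100*π^2/9, so ||u'||_L² = 10*π/3.
Ratio ||u||_L² / ||u'||_L² = 1/(4*π).
Sharp Poincaré constant on H^1_0(0, 1/2) is C_P = L/π = 1/(2*π), achieved by sin(2*π·x).
This is the k = 2 harmonic; the ratio L/(kπ) is strictly less than C_P = L/π, consistent with the sharp inequality ||u||_L² ≤ C_P ||u'||_L².


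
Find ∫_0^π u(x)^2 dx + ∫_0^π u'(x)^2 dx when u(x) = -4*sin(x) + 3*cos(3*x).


||u||_{H^1(0,π)}^2 = 61*π

u'(x) = -9*sin(3*x) - 4*cos(x).
Expand u² and (u')² and integrate term by term on (0, π), using: for integers n ≥ 1, ∫_0^π sin²(nx) dx = ∫_0^π cos²(nx) dx = π/2; for n ≠ n', ∫_0^π sin(nx)sin(n'x) dx = ∫_0^π cos(nx)cos(n'x) dx = 0; and by product-to-sum, ∫_0^π sin(nx)cos(n'x) dx = ½∫_0^π [sin((n+n')x) + sin((n−n')x)] dx, which is 0 when n+n' is even and 2n/(n²−n'²) when n+n' is odd (it need not vanish on (0, π)).
  u² squared terms: (-4)²·∫sin(x)² dx = 16·π/2 = 8*π;  (3)²·∫cos(3x)² dx = 9·π/2 = 9*π/2.
  u² cross terms: 2·(-4)·(3)·∫sin(x)·cos(3x) dx = -24·(0) = 0.
  So ∫_0^π u² dx = 8*π + 9*π/2 + 0 = 25*π/2.
  (u')² squared terms: (-9)²·∫sin(3x)² dx = 81·π/2 = 81*π/2;  (-4)²·∫cos(x)² dx = 16·π/2 = 8*π.
  (u')² cross terms: 2·(-9)·(-4)·∫sin(3x)·cos(x) dx = 72·(0) = 0.
  So ∫_0^π (u')² dx = 81*π/2 + 8*π + 0 = 97*π/2.
||u||_{H^1}^2 = (25*π/2) + (97*π/2) = 61*π.


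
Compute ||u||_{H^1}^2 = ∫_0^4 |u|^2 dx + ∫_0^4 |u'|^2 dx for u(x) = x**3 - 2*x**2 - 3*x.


||u||_{H^1}^2 = 68548/105

The H^1 norm (squared) on an interval (0, L) is
  ||u||_{H^1}^2 = ∫_0^L u(x)^2 dx + ∫_0^L u'(x)^2 dx.
Compute u'(x) = 3*x**2 - 4*x - 3.
Then u(x)^2 = x**6 - 4*x**5 - 2*x**4 + 12*x**3 + 9*x**2 and u'(x)^2 = 9*x**4 - 24*x**3 - 2*x**2 + 24*x + 9.
Integrate each monomial from 0 to 4 using ∫_0^4 c·x^n dx = c·4^(n+1)/(n+1):
  ∫_0^4 u(x)^2 dx = ∫_0^4 (x^6 - 4*x^5 - 2*x^4 + 12*x^3 + 9*x^2) dx. Term by term:
    ∫_0^4 x^6 dx = 16384/7;  ∫_0^4 -4*x^5 dx = -8192/3;  ∫_0^4 -2*x^4 dx = -2048/5;
    ∫_0^4 12*x^3 dx = 768;  ∫_0^4 9*x^2 dx = 192.
  Sum: 16384/7 − 8192/3 − 2048/5 + 768 + 192 = 16832/105.
  ∫_0^4 u'(x)^2 dx = ∫_0^4 (9*x^4 - 24*x^3 - 2*x^2 + 24*x + 9) dx. Term by term:
    ∫_0^4 9*x^4 dx = 9216/5;  ∫_0^4 -24*x^3 dx = -1536;  ∫_0^4 -2*x^2 dx = -128/3;
    ∫_0^4 24*x dx = 192;  ∫_0^4 9 dx = 36.
  Sum: 9216/5 − 1536 − 128/3 + 192 + 36 = 7388/15.
Adding: ||u||_{H^1}^2 = 16832/105 + 7388/15 = 68548/105.


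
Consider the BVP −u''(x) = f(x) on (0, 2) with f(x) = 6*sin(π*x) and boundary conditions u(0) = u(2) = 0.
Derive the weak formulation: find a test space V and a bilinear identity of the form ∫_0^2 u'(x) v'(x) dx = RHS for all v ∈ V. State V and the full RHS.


V = H^1_0(0, 2) (so v(0) = v(2) = 0); weak form: ∫_0^2 u'v' dx = ∫_0^2 (6*sin(π*x)) v dx for all v ∈ V.

Multiply both sides by a test function v and integrate from 0 to 2:
  ∫_0^2 −u''(x) v(x) dx = ∫_0^2 f(x) v(x) dx.
Integrate the LHS by parts once:
  ∫_0^2 −u'' v dx = −[u'(x) v(x)]_0^2 + ∫_0^2 u'(x) v'(x) dx.
Thus ∫_0^2 u'(x) v'(x) dx = ∫_0^2 f(x) v(x) dx + [u'(x) v(x)]_0^2.
Choose V so that boundary terms are either known or forced to vanish.
u is Dirichlet: u(0) = u(2) = 0. Let V = H^1_0(0, 2); then v(0) = v(2) = 0, and [u' v]_0^2 = 0.
Weak formulation: find u (satisfying any essential BC) such that ∫_0^2 u'(x) v'(x) dx = ∫_0^2 f v dx for all v ∈ V.
Substituting f(x) = 6*sin(π*x), the right-hand side is ∫_0^2 (6*sin(π*x)) v dx.


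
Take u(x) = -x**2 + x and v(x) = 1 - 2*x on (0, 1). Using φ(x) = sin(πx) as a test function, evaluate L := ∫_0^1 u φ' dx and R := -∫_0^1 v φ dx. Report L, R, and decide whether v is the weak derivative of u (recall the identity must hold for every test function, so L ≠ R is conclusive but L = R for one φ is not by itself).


LHS = 0, RHS = 0. Yes, v = u' weakly.

u(x) = -x**2 + x, classical derivative u'(x) = 1 - 2*x.
φ(x) = sin(πx), so φ'(x) = π*cos(π*x).
Note φ(0) = φ(1) = 0, so the boundary term u·φ vanishes.
LHS = ∫_0^1 u(x) φ'(x) dx = ∫_0^1 (-π*x^2*cos(π*x) + π*x*cos(π*x)) dx. Term by term:
  ∫_0^1 π*x*cos(π*x) dx = -2/π;  ∫_0^1 -π*x^2*cos(π*x) dx = 2/π.
Sum: -2/π + 2/π = 0.
So LHS = 0.
∫_0^1 v(x) φ(x) dx = ∫_0^1 (-2*x*sin(π*x) + sin(π*x)) dx. Term by term:
  ∫_0^1 -2*x*sin(π*x) dx = -2/π;  ∫_0^1 sin(π*x) dx = 2/π.
Sum: -2/π + 2/π = 0.
So RHS = -∫_0^1 v(x) φ(x) dx = 0.
LHS = RHS, so the identity holds for this test φ.
Moreover u is smooth here and v(x) = u'(x) = 1 - 2*x pointwise, so the identity holds for every test function. Hence v is the weak derivative of u.


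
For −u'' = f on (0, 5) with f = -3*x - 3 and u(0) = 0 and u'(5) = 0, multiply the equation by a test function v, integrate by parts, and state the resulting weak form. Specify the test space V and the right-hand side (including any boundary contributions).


V = {v ∈ H^1(0, 5) : v(0) = 0} (test functions vanish at x = 0 where u is specified); weak form: ∫_0^5 u'v' dx = ∫_0^5 (-3*x - 3) v dx for all v ∈ V.

Multiply both sides by a test function v and integrate from 0 to 5:
  ∫_0^5 −u''(x) v(x) dx = ∫_0^5 f(x) v(x) dx.
Integrate the LHS by parts once:
  ∫_0^5 −u'' v dx = −[u'(x) v(x)]_0^5 + ∫_0^5 u'(x) v'(x) dx.
Thus ∫_0^5 u'(x) v'(x) dx = ∫_0^5 f(x) v(x) dx + [u'(x) v(x)]_0^5.
Choose V so that boundary terms are either known or forced to vanish.
Mixed BC: u(0) = 0 (Dirichlet) and u'(5) = 0 (Neumann). Define V = {v ∈ H^1(0, 5) : v(0) = 0}. Then [u' v]_0^5 = u'(5)·v(5) − u'(0)·0 = 0.
Weak formulation: find u (satisfying any essential BC) such that ∫_0^5 u'(x) v'(x) dx = ∫_0^5 f v dx for all v ∈ V (Dirichlet at 0 absorbed into V; the Neumann datum at x = 5 is zero, so no boundary term remains).
Substituting f(x) = -3*x - 3, the right-hand side is ∫_0^5 (-3*x - 3) v dx.


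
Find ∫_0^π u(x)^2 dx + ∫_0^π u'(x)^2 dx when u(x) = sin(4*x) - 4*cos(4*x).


||u||_{H^1(0,π)}^2 = 289*π/2

u'(x) = 16*sin(4*x) + 4*cos(4*x).
Expand u² and (u')² and integrate term by term on (0, π), using: for integers n ≥ 1, ∫_0^π sin²(nx) dx = ∫_0^π cos²(nx) dx = π/2; for n ≠ n', ∫_0^π sin(nx)sin(n'x) dx = ∫_0^π cos(nx)cos(n'x) dx = 0; and by product-to-sum, ∫_0^π sin(nx)cos(n'x) dx = ½∫_0^π [sin((n+n')x) + sin((n−n')x)] dx, which is 0 when n+n' is even and 2n/(n²−n'²) when n+n' is odd (it need not vanish on (0, π)).
  u² squared terms: (-4)²·∫cos(4x)² dx = 16·π/2 = 8*π;  (1)²·∫sin(4x)² dx = 1·π/2 = π/2.
  u² cross terms: 2·(-4)·(1)·∫cos(4x)·sin(4x) dx = -8·(0) = 0.
  So ∫_0^π u² dx = 8*π + π/2 + 0 = 17*π/2.
  (u')² squared terms: (4)²·∫cos(4x)² dx = 16·π/2 = 8*π;  (16)²·∫sin(4x)² dx = 256·π/2 = 128*π.
  (u')² cross terms: 2·(4)·(16)·∫cos(4x)·sin(4x) dx = 128·(0) = 0.
  So ∫_0^π (u')² dx = 8*π + 128*π + 0 = 136*π.
||u||_{H^1}^2 = (17*π/2) + (136*π) = 289*π/2.


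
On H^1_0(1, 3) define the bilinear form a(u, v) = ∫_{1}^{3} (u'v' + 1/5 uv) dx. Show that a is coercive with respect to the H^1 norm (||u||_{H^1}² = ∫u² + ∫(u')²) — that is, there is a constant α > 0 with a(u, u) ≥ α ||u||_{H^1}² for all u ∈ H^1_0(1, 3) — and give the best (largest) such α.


α = (4/5 + π^2)/(4 + π^2)

Coercivity of a(·,·) on H^1_0(1, 3) means a(u, u) ≥ α ||u||_{H^1}² for every u ∈ H^1_0.
The interval has length L = 2, and Poincaré/coercivity depend only on L. Here a(u, u) = ∫(u')² + (1/5)·∫u².
Here 0 < c = 1/5 < 1. The condition a(u,u) ≥ α||u||_{H^1}² reads (1−α)∫(u')² ≥ (α−c)∫u². Any admissible α is ≤ 1 (rapidly oscillating u have ∫u²/∫(u')² → 0), and α = 1 would force 0 ≥ (1−c)∫u², impossible since c < 1; so 1−α > 0. By the sharp Poincaré inequality on H^1_0 of an interval of length L, ∫(u')² ≥ (π/L)²∫u² with equality for the first sine mode sin(π(x−x₀)/L) (x₀ the left endpoint), so the inequality holds for all u iff (1−α)(π/L)² ≥ α − c, i.e. α ≤ ((π/L)² + c)/((π/L)² + 1) = (1 + c(L/π)²)/(1 + (L/π)²). With (π/L)² = π^2/4 and c = 1/5, the largest admissible constant is α = ((π/L)² + c)/((π/L)² + 1).
Simplifying, α = (4/5 + π^2)/(4 + π^2).


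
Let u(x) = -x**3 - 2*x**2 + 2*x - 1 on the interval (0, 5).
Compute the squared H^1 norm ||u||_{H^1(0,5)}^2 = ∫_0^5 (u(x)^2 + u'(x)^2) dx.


||u||_{H^1}^2 = 1272175/42

The H^1 norm (squared) on an interval (0, L) is
  ||u||_{H^1}^2 = ∫_0^L u(x)^2 dx + ∫_0^L u'(x)^2 dx.
Compute u'(x) = -3*x**2 - 4*x + 2.
Then u(x)^2 = x**6 + 4*x**5 - 6*x**3 + 8*x**2 - 4*x + 1 and u'(x)^2 = 9*x**4 + 24*x**3 + 4*x**2 - 16*x + 4.
Integrate each monomial from 0 to 5 using ∫_0^5 c·x^n dx = c·5^(n+1)/(n+1):
  ∫_0^5 u(x)^2 dx = ∫_0^5 (x^6 + 4*x^5 - 6*x^3 + 8*x^2 - 4*x + 1) dx. Term by term:
    ∫_0^5 x^6 dx = 78125/7;  ∫_0^5 4*x^5 dx = 31250/3;  ∫_0^5 -6*x^3 dx = -1875/2;
    ∫_0^5 8*x^2 dx = 1000/3;  ∫_0^5 -4*x dx = -50;  ∫_0^5 1 dx = 5.
  Sum: 78125/7 + 31250/3 − 1875/2 + 1000/3 − 50 + 5 = 292995/14.
  ∫_0^5 u'(x)^2 dx = ∫_0^5 (9*x^4 + 24*x^3 + 4*x^2 - 16*x + 4) dx. Term by term:
    ∫_0^5 9*x^4 dx = 5625;  ∫_0^5 24*x^3 dx = 3750;  ∫_0^5 4*x^2 dx = 500/3;
    ∫_0^5 -16*x dx = -200;  ∫_0^5 4 dx = 20.
  Sum: 5625 + 3750 + 500/3 − 200 + 20 = 28085/3.
Adding: ||u||_{H^1}^2 = 292995/14 + 28085/3 = 1272175/42.


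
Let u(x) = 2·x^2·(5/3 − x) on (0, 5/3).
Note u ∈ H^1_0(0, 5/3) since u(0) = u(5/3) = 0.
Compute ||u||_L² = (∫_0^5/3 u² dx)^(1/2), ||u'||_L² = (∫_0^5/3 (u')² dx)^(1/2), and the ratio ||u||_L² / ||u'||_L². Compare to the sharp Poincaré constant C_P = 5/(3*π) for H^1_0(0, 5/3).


||u||_L² / ||u'||_L² = 5*sqrt(14)/42 < C_P = 5/(3*π).

u(x) = 2·x^2·(5/3 − x), so u'(x) = 2*x*(10 - 9*x)/3.
u(x) = 2·x^2·(5/3 − x) vanishes at x = 0 and x = 5/3, so u ∈ H^1_0(0, 5/3). Differentiate via the product rule and integrate the resulting polynomials term by term.
  ∫_0^5/3 u² dx = ∫_0^5/3 (4*x^6 - 40*x^5/3 + 100*x^4/9) dx. Term by term:
    ∫_0^5/3 4*x^6 dx = 312500/15309;  ∫_0^5/3 -40*x^5/3 dx = -312500/6561;  ∫_0^5/3 100*x^4/9 dx = 62500/2187.
  Sum: 312500/15309 − 312500/6561 + 62500/2187 = 62500/45927.
  ∫_0^5/3 (u')² dx = ∫_0^5/3 (36*x^4 - 80*x^3 + 400*x^2/9) dx. Term by term:
    ∫_0^5/3 36*x^4 dx = 2500/27;  ∫_0^5/3 -80*x^3 dx = -12500/81;  ∫_0^5/3 400*x^2/9 dx = 50000/729.
  Sum: 2500/27 − 12500/81 + 50000/729 = 5000/729.
∫_0^5/3 u² dx = 62500/45927, so ||u||_L² = 250*sqrt(7)/567.
∫_0^5/3 (u')² dx = 5000/729, so ||u'||_L² = 50*sqrt(2)/27.
Ratio ||u||_L² / ||u'||_L² = 5*sqrt(14)/42.
Sharp Poincaré constant on H^1_0(0, 5/3) is C_P = L/π = 5/(3*π), achieved by sin(3*π/5·x).
A polynomial bump cannot attain the sharp Poincaré constant (only the first sine eigenfunction does), so the ratio is strictly less than C_P, consistent with ||u||_L² ≤ C_P ||u'||_L².


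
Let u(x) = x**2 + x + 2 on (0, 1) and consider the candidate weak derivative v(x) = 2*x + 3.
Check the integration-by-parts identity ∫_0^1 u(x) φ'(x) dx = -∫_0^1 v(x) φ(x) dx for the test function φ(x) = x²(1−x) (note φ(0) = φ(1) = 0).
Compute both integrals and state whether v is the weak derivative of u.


LHS = -11/60, RHS = -7/20. No, v is not the weak derivative of u.

u(x) = x**2 + x + 2, classical derivative u'(x) = 2*x + 1.
φ(x) = x²(1−x), so φ'(x) = x*(2 - 3*x).
Note φ(0) = φ(1) = 0, so the boundary term u·φ vanishes.
LHS = ∫_0^1 u(x) φ'(x) dx = ∫_0^1 (-3*x^4 - x^3 - 4*x^2 + 4*x) dx. Term by term:
  ∫_0^1 -3*x^4 dx = -3/5;  ∫_0^1 -x^3 dx = -1/4;  ∫_0^1 -4*x^2 dx = -4/3;
  ∫_0^1 4*x dx = 2.
Sum: -3/5 − 1/4 − 4/3 + 2 = -11/60.
So LHS = -11/60.
∫_0^1 v(x) φ(x) dx = ∫_0^1 (-2*x^4 - x^3 + 3*x^2) dx. Term by term:
  ∫_0^1 -2*x^4 dx = -2/5;  ∫_0^1 -x^3 dx = -1/4;  ∫_0^1 3*x^2 dx = 1.
Sum: -2/5 − 1/4 + 1 = 7/20.
So RHS = -∫_0^1 v(x) φ(x) dx = -7/20.
LHS − RHS = 1/6 ≠ 0, so the identity fails.
(For a valid weak derivative the identity must hold for EVERY test function, in particular this one. The failure shows v is NOT the weak derivative of u.)
Correct weak derivative would be u'(x) = 2*x + 1.


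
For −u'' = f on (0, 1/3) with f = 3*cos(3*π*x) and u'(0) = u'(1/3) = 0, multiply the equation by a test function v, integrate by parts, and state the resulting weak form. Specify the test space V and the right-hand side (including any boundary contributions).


V = H^1(0, 1/3) (no boundary constraint on v; u is determined up to an additive constant); weak form: ∫_0^1/3 u'v' dx = ∫_0^1/3 (3*cos(3*π*x)) v dx for all v ∈ V.

Multiply both sides by a test function v and integrate from 0 to 1/3:
  ∫_0^1/3 −u''(x) v(x) dx = ∫_0^1/3 f(x) v(x) dx.
Integrate the LHS by parts once:
  ∫_0^1/3 −u'' v dx = −[u'(x) v(x)]_0^1/3 + ∫_0^1/3 u'(x) v'(x) dx.
Thus ∫_0^1/3 u'(x) v'(x) dx = ∫_0^1/3 f(x) v(x) dx + [u'(x) v(x)]_0^1/3.
Choose V so that boundary terms are either known or forced to vanish.
u has homogeneous Neumann: u'(0) = u'(1/3) = 0. So [u' v]_0^1/3 = 0·v(1/3) − 0·v(0) = 0 for any v; take V = H^1(0, 1/3).
Weak formulation: find u (satisfying any essential BC) such that ∫_0^1/3 u'(x) v'(x) dx = ∫_0^1/3 f v dx for all v ∈ V (homogeneous Neumann, so boundary terms vanish).
Substituting f(x) = 3*cos(3*π*x), the right-hand side is ∫_0^1/3 (3*cos(3*π*x)) v dx.
Compatibility check (pure Neumann): taking v ≡ 1 ∈ V gives 0 = ∫_0^1/3 f dx + (0) − (0), i.e. ∫_0^1/3 f dx must equal u'(0) − u'(1/3) = 0. Indeed ∫_0^1/3 (3*cos(3*π*x)) dx = 0, so the data are compatible. The solution is then unique only up to an additive constant (fix it e.g. by requiring ∫_0^1/3 u dx = 0).


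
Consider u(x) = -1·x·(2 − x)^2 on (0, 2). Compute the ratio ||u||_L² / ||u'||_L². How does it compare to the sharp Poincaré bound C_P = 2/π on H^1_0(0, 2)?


||u||_L² / ||u'||_L² = sqrt(14)/7 < C_P = 2/π.

u(x) = -1·x·(2 − x)^2, so u'(x) = (2 - 3*x)*(x - 2).
u(x) = -1·x·(2 − x)^2 vanishes at x = 0 and x = 2, so u ∈ H^1_0(0, 2). Differentiate via the product rule and integrate the resulting polynomials term by term.
  ∫_0^2 u² dx = ∫_0^2 (x^6 - 8*x^5 + 24*x^4 - 32*x^3 + 16*x^2) dx. Term by term:
    ∫_0^2 x^6 dx = 128/7;  ∫_0^2 -8*x^5 dx = -256/3;  ∫_0^2 24*x^4 dx = 768/5;
    ∫_0^2 -32*x^3 dx = -128;  ∫_0^2 16*x^2 dx = 128/3.
  Sum: 128/7 − 256/3 + 768/5 − 128 + 128/3 = 128/105.
  ∫_0^2 (u')² dx = ∫_0^2 (9*x^4 - 48*x^3 + 88*x^2 - 64*x + 16) dx. Term by term:
    ∫_0^2 9*x^4 dx = 288/5;  ∫_0^2 -48*x^3 dx = -192;  ∫_0^2 88*x^2 dx = 704/3;
    ∫_0^2 -64*x dx = -128;  ∫_0^2 16 dx = 32.
  Sum: 288/5 − 192 + 704/3 − 128 + 32 = 64/15.
∫_0^2 u² dx = 128/105, so ||u||_L² = 8*sqrt(210)/105.
∫_0^2 (u')² dx = 64/15, so ||u'||_L² = 8*sqrt(15)/15.
Ratio ||u||_L² / ||u'||_L² = sqrt(14)/7.
Sharp Poincaré constant on H^1_0(0, 2) is C_P = L/π = 2/π, achieved by sin(π/2·x).
A polynomial bump cannot attain the sharp Poincaré constant (only the first sine eigenfunction does), so the ratio is strictly less than C_P, consistent with ||u||_L² ≤ C_P ||u'||_L².


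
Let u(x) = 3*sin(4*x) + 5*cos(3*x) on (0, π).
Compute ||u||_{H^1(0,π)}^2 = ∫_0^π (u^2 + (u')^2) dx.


||u||_{H^1(0,π)}^2 = 2400/7 + 403*π/2

u'(x) = -15*sin(3*x) + 12*cos(4*x).
Expand u² and (u')² and integrate term by term on (0, π), using: for integers n ≥ 1, ∫_0^π sin²(nx) dx = ∫_0^π cos²(nx) dx = π/2; for n ≠ n', ∫_0^π sin(nx)sin(n'x) dx = ∫_0^π cos(nx)cos(n'x) dx = 0; and by product-to-sum, ∫_0^π sin(nx)cos(n'x) dx = ½∫_0^π [sin((n+n')x) + sin((n−n')x)] dx, which is 0 when n+n' is even and 2n/(n²−n'²) when n+n' is odd (it need not vanish on (0, π)).
  u² squared terms: (3)²·∫sin(4x)² dx = 9·π/2 = 9*π/2;  (5)²·∫cos(3x)² dx = 25·π/2 = 25*π/2.
  u² cross terms: 2·(3)·(5)·∫sin(4x)·cos(3x) dx = 30·(8/7) = 240/7.
  So ∫_0^π u² dx = 9*π/2 + 25*π/2 + 240/7 = 240/7 + 17*π.
  (u')² squared terms: (-15)²·∫sin(3x)² dx = 225·π/2 = 225*π/2;  (12)²·∫cos(4x)² dx = 144·π/2 = 72*π.
  (u')² cross terms: 2·(-15)·(12)·∫sin(3x)·cos(4x) dx = -360·(-6/7) = 2160/7.
  So ∫_0^π (u')² dx = 225*π/2 + 72*π + 2160/7 = 2160/7 + 369*π/2.
||u||_{H^1}^2 = (240/7 + 17*π) + (2160/7 + 369*π/2) = 2400/7 + 403*π/2.


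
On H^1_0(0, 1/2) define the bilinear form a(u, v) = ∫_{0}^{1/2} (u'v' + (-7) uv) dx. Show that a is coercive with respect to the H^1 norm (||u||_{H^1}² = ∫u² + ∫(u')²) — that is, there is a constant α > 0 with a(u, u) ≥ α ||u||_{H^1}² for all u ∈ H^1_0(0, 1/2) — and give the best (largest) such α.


α = (-7 + 4*π^2)/(1 + 4*π^2)

Coercivity of a(·,·) on H^1_0(0, 1/2) means a(u, u) ≥ α ||u||_{H^1}² for every u ∈ H^1_0.
The interval has length L = 1/2, and Poincaré/coercivity depend only on L. Here a(u, u) = ∫(u')² + (-7)·∫u².
Here c = -7 < 0 with |c| < (π/L)² = 4*π^2, so coercivity still holds. The condition a(u,u) ≥ α||u||_{H^1}² reads (1−α)∫(u')² ≥ (α−c)∫u². Any admissible α is ≤ 1 (rapidly oscillating u have ∫u²/∫(u')² → 0), and α = 1 would force 0 ≥ (1−c)∫u², impossible since c < 1; so 1−α > 0. By the sharp Poincaré inequality on H^1_0 of an interval of length L, ∫(u')² ≥ (π/L)²∫u² with equality for the first sine mode sin(π(x−x₀)/L) (x₀ the left endpoint), so the inequality holds for all u iff (1−α)(π/L)² ≥ α − c, i.e. α ≤ ((π/L)² + c)/((π/L)² + 1) = (1 + c(L/π)²)/(1 + (L/π)²). (Direct route, valid since c ≤ 0: Poincaré gives c∫u² ≥ c(L/π)²∫(u')², so a(u,u) ≥ (1 + c(L/π)²)∫(u')², while ||u||_{H^1}² ≤ (1 + (L/π)²)∫(u')²; dividing yields the same α.) With (π/L)² = 4*π^2 and c = -7, the largest admissible constant is α = ((π/L)² + c)/((π/L)² + 1).
Simplifying, α = (-7 + 4*π^2)/(1 + 4*π^2).


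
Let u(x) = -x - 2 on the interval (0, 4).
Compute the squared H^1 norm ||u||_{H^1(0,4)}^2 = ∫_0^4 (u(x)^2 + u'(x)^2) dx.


||u||_{H^1}^2 = 220/3

The H^1 norm (squared) on an interval (0, L) is
  ||u||_{H^1}^2 = ∫_0^L u(x)^2 dx + ∫_0^L u'(x)^2 dx.
Compute u'(x) = -1.
Then u(x)^2 = x**2 + 4*x + 4 and u'(x)^2 = 1.
Integrate each monomial from 0 to 4 using ∫_0^4 c·x^n dx = c·4^(n+1)/(n+1):
  ∫_0^4 u(x)^2 dx = ∫_0^4 (x^2 + 4*x + 4) dx. Term by term:
    ∫_0^4 x^2 dx = 64/3;  ∫_0^4 4*x dx = 32;  ∫_0^4 4 dx = 16.
  Sum: 64/3 + 32 + 16 = 208/3.
  ∫_0^4 u'(x)^2 dx = ∫_0^4 (1) dx. Term by term:
    ∫_0^4 1 dx = 4.
Adding: ||u||_{H^1}^2 = 208/3 + 4 = 220/3.


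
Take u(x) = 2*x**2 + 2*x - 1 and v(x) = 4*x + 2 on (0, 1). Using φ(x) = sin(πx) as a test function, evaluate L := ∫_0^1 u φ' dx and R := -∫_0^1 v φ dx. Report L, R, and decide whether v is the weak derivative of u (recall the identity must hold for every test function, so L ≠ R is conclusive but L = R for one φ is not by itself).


LHS = -8/π, RHS = -8/π. Yes, v = u' weakly.

u(x) = 2*x**2 + 2*x - 1, classical derivative u'(x) = 4*x + 2.
φ(x) = sin(πx), so φ'(x) = π*cos(π*x).
Note φ(0) = φ(1) = 0, so the boundary term u·φ vanishes.
LHS = ∫_0^1 u(x) φ'(x) dx = ∫_0^1 (2*π*x^2*cos(π*x) + 2*π*x*cos(π*x) - π*cos(π*x)) dx. Term by term:
  ∫_0^1 -π*cos(π*x) dx = 0;  ∫_0^1 2*π*x*cos(π*x) dx = -4/π;  ∫_0^1 2*π*x^2*cos(π*x) dx = -4/π.
Sum: 0 − 4/π − 4/π = -8/π.
So LHS = -8/π.
∫_0^1 v(x) φ(x) dx = ∫_0^1 (4*x*sin(π*x) + 2*sin(π*x)) dx. Term by term:
  ∫_0^1 2*sin(π*x) dx = 4/π;  ∫_0^1 4*x*sin(π*x) dx = 4/π.
Sum: 4/π + 4/π = 8/π.
So RHS = -∫_0^1 v(x) φ(x) dx = -8/π.
LHS = RHS, so the identity holds for this test φ.
Moreover u is smooth here and v(x) = u'(x) = 4*x + 2 pointwise, so the identity holds for every test function. Hence v is the weak derivative of u.


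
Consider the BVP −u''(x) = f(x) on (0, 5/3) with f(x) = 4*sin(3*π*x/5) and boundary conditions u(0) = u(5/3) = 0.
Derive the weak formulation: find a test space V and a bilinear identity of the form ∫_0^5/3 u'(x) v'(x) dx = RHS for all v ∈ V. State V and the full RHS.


V = H^1_0(0, 5/3) (so v(0) = v(5/3) = 0); weak form: ∫_0^5/3 u'v' dx = ∫_0^5/3 (4*sin(3*π*x/5)) v dx for all v ∈ V.

Multiply both sides by a test function v and integrate from 0 to 5/3:
  ∫_0^5/3 −u''(x) v(x) dx = ∫_0^5/3 f(x) v(x) dx.
Integrate the LHS by parts once:
  ∫_0^5/3 −u'' v dx = −[u'(x) v(x)]_0^5/3 + ∫_0^5/3 u'(x) v'(x) dx.
Thus ∫_0^5/3 u'(x) v'(x) dx = ∫_0^5/3 f(x) v(x) dx + [u'(x) v(x)]_0^5/3.
Choose V so that boundary terms are either known or forced to vanish.
u is Dirichlet: u(0) = u(5/3) = 0. Let V = H^1_0(0, 5/3); then v(0) = v(5/3) = 0, and [u' v]_0^5/3 = 0.
Weak formulation: find u (satisfying any essential BC) such that ∫_0^5/3 u'(x) v'(x) dx = ∫_0^5/3 f v dx for all v ∈ V.
Substituting f(x) = 4*sin(3*π*x/5), the right-hand side is ∫_0^5/3 (4*sin(3*π*x/5)) v dx.


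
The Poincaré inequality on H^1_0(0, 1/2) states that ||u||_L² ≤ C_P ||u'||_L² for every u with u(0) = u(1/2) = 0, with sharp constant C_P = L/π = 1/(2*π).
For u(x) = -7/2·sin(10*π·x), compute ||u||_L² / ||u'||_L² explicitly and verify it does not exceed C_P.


||u||_L² / ||u'||_L² = 1/(10*π) < C_P = 1/(2*π).

u(x) = -7/2·sin(10*π·x), so u'(x) = -35*π*cos(10*π*x).
Writing u(x) = A·sin(kπx/L) with A = -7/2 and k = 5, use ∫_0^L sin²(kπx/L) dx = L/2 and ∫_0^L cos²(kπx/L) dx = L/2.
u² = 49/4·sin²(10*π·x) and (u')² = 1225*π^2·cos²(10*π·x), and each of sin², cos² integrates to L/2 = 1/4 over (0, 1/2).
∫_0^1/2 u² dx = 49/16, so ||u||_L² = 7/4.
∫_0^1/2 (u')² dx = 1225*π^2/4, so ||u'||_L² = 35*π/2.
Ratio ||u||_L² / ||u'||_L² = 1/(10*π).
Sharp Poincaré constant on H^1_0(0, 1/2) is C_P = L/π = 1/(2*π), achieved by sin(2*π·x).
This is the k = 5 harmonic; the ratio L/(kπ) is strictly less than C_P = L/π, consistent with the sharp inequality ||u||_L² ≤ C_P ||u'||_L².


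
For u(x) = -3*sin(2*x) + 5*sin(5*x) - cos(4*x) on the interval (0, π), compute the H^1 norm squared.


||u||_{H^1(0,π)}^2 = -1700/9 + 356*π

u'(x) = 4*sin(4*x) - 6*cos(2*x) + 25*cos(5*x).
Expand u² and (u')² and integrate term by term on (0, π), using: for integers n ≥ 1, ∫_0^π sin²(nx) dx = ∫_0^π cos²(nx) dx = π/2; for n ≠ n', ∫_0^π sin(nx)sin(n'x) dx = ∫_0^π cos(nx)cos(n'x) dx = 0; and by product-to-sum, ∫_0^π sin(nx)cos(n'x) dx = ½∫_0^π [sin((n+n')x) + sin((n−n')x)] dx, which is 0 when n+n' is even and 2n/(n²−n'²) when n+n' is odd (it need not vanish on (0, π)).
  u² squared terms: (-1)²·∫cos(4x)² dx = 1·π/2 = π/2;  (-3)²·∫sin(2x)² dx = 9·π/2 = 9*π/2;  (5)²·∫sin(5x)² dx = 25·π/2 = 25*π/2.
  u² cross terms: 2·(-1)·(-3)·∫cos(4x)·sin(2x) dx = 6·(0) = 0;  2·(-1)·(5)·∫cos(4x)·sin(5x) dx = -10·(10/9) = -100/9;  2·(-3)·(5)·∫sin(2x)·sin(5x) dx = -30·(0) = 0.
  So ∫_0^π u² dx = π/2 + 9*π/2 + 25*π/2 + 0 − 100/9 + 0 = -100/9 + 35*π/2.
  (u')² squared terms: (-6)²·∫cos(2x)² dx = 36·π/2 = 18*π;  (4)²·∫sin(4x)² dx = 16·π/2 = 8*π;  (25)²·∫cos(5x)² dx = 625·π/2 = 625*π/2.
  (u')² cross terms: 2·(-6)·(4)·∫cos(2x)·sin(4x) dx = -48·(0) = 0;  2·(-6)·(25)·∫cos(2x)·cos(5x) dx = -300·(0) = 0;  2·(4)·(25)·∫sin(4x)·cos(5x) dx = 200·(-8/9) = -1600/9.
  So ∫_0^π (u')² dx = 18*π + 8*π + 625*π/2 + 0 + 0 − 1600/9 = -1600/9 + 677*π/2.
||u||_{H^1}^2 = (-100/9 + 35*π/2) + (-1600/9 + 677*π/2) = -1700/9 + 356*π.
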